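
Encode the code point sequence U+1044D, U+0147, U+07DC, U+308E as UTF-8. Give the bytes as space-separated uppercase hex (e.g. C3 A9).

F0 90 91 8D C5 87 DF 9C E3 82 8E

U+1044D: 4-byte form → F0 90 91 8D.
U+0147: 2-byte form → C5 87.
U+07DC: 2-byte form → DF 9C.
U+308E: 3-byte form → E3 82 8E.
Concatenated (11 bytes): F0 90 91 8D C5 87 DF 9C E3 82 8E.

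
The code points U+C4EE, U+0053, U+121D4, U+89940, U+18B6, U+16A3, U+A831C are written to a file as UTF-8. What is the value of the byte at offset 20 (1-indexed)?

1-indexed offset 20 is 0-indexed offset 19.
U+C4EE → 3-byte form EC 93 AE at offsets 0–2.
U+0053 → 1-byte form 53 at offsets 3–3.
U+121D4 → 4-byte form F0 92 87 94 at offsets 4–7.
U+89940 → 4-byte form F2 89 A5 80 at offsets 8–11.
U+18B6 → 3-byte form E1 A2 B6 at offsets 12–14.
U+16A3 → 3-byte form E1 9A A3 at offsets 15–17.
U+A831C → 4-byte form F2 A8 8C 9C at offsets 18–21.
Offset 19 falls in char 7's range; it's byte 2 of F2 A8 8C 9C = 0xA8.

0xA8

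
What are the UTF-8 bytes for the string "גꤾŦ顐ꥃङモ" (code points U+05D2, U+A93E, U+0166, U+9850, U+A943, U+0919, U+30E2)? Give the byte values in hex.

U+05D2: 2-byte form → D7 92.
U+A93E: 3-byte form → EA A4 BE.
U+0166: 2-byte form → C5 A6.
U+9850: 3-byte form → E9 A1 90.
U+A943: 3-byte form → EA A5 83.
U+0919: 3-byte form → E0 A4 99.
U+30E2: 3-byte form → E3 83 A2.
Concatenated (19 bytes): D7 92 EA A4 BE C5 A6 E9 A1 90 EA A5 83 E0 A4 99 E3 83 A2.

D7 92 EA A4 BE C5 A6 E9 A1 90 EA A5 83 E0 A4 99 E3 83 A2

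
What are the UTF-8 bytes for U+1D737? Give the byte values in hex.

F0 9D 9C B7

U+1D737 = 0x1D737 = 120631 decimal. In range U+10000–U+10FFFF → 4-byte form: 11110xxx 10xxxxxx 10xxxxxx 10xxxxxx.
Binary (21 bits): 000011101011100110111.
Split 3+6+6+6: 000 | 011101 | 011100 | 110111.
Byte 1: 11110000 = 0xF0.
Byte 2: 10011101 = 0x9D.
Byte 3: 10011100 = 0x9C.
Byte 4: 10110111 = 0xB7.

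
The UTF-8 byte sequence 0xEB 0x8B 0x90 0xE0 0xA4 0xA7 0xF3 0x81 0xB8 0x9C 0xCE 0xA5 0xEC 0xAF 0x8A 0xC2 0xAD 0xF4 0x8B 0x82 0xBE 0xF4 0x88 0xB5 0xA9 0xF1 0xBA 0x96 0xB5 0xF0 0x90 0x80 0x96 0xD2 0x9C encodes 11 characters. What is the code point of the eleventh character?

Offset 0: leading byte 0xEB = 11101011 → 3-byte char #1 = EB 8B 90.
Offset 3: leading byte 0xE0 = 11100000 → 3-byte char #2 = E0 A4 A7.
Offset 6: leading byte 0xF3 = 11110011 → 4-byte char #3 = F3 81 B8 9C.
Offset 10: leading byte 0xCE = 11001110 → 2-byte char #4 = CE A5.
Offset 12: leading byte 0xEC = 11101100 → 3-byte char #5 = EC AF 8A.
Offset 15: leading byte 0xC2 = 11000010 → 2-byte char #6 = C2 AD.
Offset 17: leading byte 0xF4 = 11110100 → 4-byte char #7 = F4 8B 82 BE.
Offset 21: leading byte 0xF4 = 11110100 → 4-byte char #8 = F4 88 B5 A9.
Offset 25: leading byte 0xF1 = 11110001 → 4-byte char #9 = F1 BA 96 B5.
Offset 29: leading byte 0xF0 = 11110000 → 4-byte char #10 = F0 90 80 96.
Offset 33: leading byte 0xD2 = 11010010 → 2-byte char #11 = D2 9C.
Leading byte 0xD2 = 11010010 matches 110xxxxx → 2-byte sequence.
Byte 1: 0xD2 = 11010010, payload 10010 (5 bits).
Byte 2: 0x9C = 10011100 (10xxxxxx ✓), payload 011100.
Concatenate: 10010011100 = 0x49C (11 bits → U+049C).

U+049C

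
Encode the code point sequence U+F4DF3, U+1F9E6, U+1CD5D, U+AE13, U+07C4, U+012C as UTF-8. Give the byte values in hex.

U+F4DF3: 4-byte form → F3 B4 B7 B3.
U+1F9E6: 4-byte form → F0 9F A7 A6.
U+1CD5D: 4-byte form → F0 9C B5 9D.
U+AE13: 3-byte form → EA B8 93.
U+07C4: 2-byte form → DF 84.
U+012C: 2-byte form → C4 AC.
Concatenated (19 bytes): F3 B4 B7 B3 F0 9F A7 A6 F0 9C B5 9D EA B8 93 DF 84 C4 AC.

F3 B4 B7 B3 F0 9F A7 A6 F0 9C B5 9D EA B8 93 DF 84 C4 AC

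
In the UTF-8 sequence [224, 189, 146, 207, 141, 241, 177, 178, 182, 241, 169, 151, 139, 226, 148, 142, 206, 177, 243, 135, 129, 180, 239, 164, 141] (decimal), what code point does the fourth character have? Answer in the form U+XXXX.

Offset 0: leading byte 0xE0 = 11100000 → 3-byte char #1 = E0 BD 92.
Offset 3: leading byte 0xCF = 11001111 → 2-byte char #2 = CF 8D.
Offset 5: leading byte 0xF1 = 11110001 → 4-byte char #3 = F1 B1 B2 B6.
Offset 9: leading byte 0xF1 = 11110001 → 4-byte char #4 = F1 A9 97 8B.
Leading byte 0xF1 = 11110001 matches 11110xxx → 4-byte sequence.
Byte 1: 0xF1 = 11110001, payload 001 (3 bits).
Byte 2: 0xA9 = 10101001 (10xxxxxx ✓), payload 101001.
Byte 3: 0x97 = 10010111 (10xxxxxx ✓), payload 010111.
Byte 4: 0x8B = 10001011 (10xxxxxx ✓), payload 001011.
Concatenate: 001101001010111001011 = 0x695CB (21 bits → U+695CB).

U+695CB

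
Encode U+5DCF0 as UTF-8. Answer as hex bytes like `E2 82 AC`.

F1 9D B3 B0

U+5DCF0 = 0x5DCF0 = 384240 decimal. In range U+10000–U+10FFFF → 4-byte form: 11110xxx 10xxxxxx 10xxxxxx 10xxxxxx.
Binary (21 bits): 001011101110011110000.
Split 3+6+6+6: 001 | 011101 | 110011 | 110000.
Byte 1: 11110001 = 0xF1.
Byte 2: 10011101 = 0x9D.
Byte 3: 10110011 = 0xB3.
Byte 4: 10110000 = 0xB0.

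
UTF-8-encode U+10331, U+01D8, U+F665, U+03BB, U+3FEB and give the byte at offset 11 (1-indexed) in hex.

1-indexed offset 11 is 0-indexed offset 10.
U+10331 → 4-byte form F0 90 8C B1 at offsets 0–3.
U+01D8 → 2-byte form C7 98 at offsets 4–5.
U+F665 → 3-byte form EF 99 A5 at offsets 6–8.
U+03BB → 2-byte form CE BB at offsets 9–10.
Offset 10 falls in char 4's range; it's byte 2 of CE BB = 0xBB.

0xBB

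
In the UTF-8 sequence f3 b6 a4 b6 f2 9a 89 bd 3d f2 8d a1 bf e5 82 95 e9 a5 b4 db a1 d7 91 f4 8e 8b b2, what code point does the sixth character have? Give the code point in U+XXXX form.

Offset 0: leading byte 0xF3 = 11110011 → 4-byte char #1 = F3 B6 A4 B6.
Offset 4: leading byte 0xF2 = 11110010 → 4-byte char #2 = F2 9A 89 BD.
Offset 8: leading byte 0x3D = 00111101 → 1-byte char #3 = 3D.
Offset 9: leading byte 0xF2 = 11110010 → 4-byte char #4 = F2 8D A1 BF.
Offset 13: leading byte 0xE5 = 11100101 → 3-byte char #5 = E5 82 95.
Offset 16: leading byte 0xE9 = 11101001 → 3-byte char #6 = E9 A5 B4.
Leading byte 0xE9 = 11101001 matches 1110xxxx → 3-byte sequence.
Byte 1: 0xE9 = 11101001, payload 1001 (4 bits).
Byte 2: 0xA5 = 10100101 (10xxxxxx ✓), payload 100101.
Byte 3: 0xB4 = 10110100 (10xxxxxx ✓), payload 110100.
Concatenate: 1001100101110100 = 0x9974 (16 bits → U+9974).

U+9974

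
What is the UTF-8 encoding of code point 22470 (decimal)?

U+57C6 = 0x57C6 = 22470 decimal. In range U+0800–U+FFFF → 3-byte form: 1110xxxx 10xxxxxx 10xxxxxx.
Binary (16 bits): 0101011111000110.
Split 4+6+6: 0101 | 011111 | 000110.
Byte 1: 11100101 = 0xE5.
Byte 2: 10011111 = 0x9F.
Byte 3: 10000110 = 0x86.

E5 9F 86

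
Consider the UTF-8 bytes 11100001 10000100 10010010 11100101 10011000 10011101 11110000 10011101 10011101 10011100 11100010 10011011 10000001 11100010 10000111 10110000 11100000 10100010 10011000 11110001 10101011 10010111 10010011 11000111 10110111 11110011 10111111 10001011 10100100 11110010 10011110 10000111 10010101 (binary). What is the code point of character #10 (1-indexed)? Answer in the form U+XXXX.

Offset 0: leading byte 0xE1 = 11100001 → 3-byte char #1 = E1 84 92.
Offset 3: leading byte 0xE5 = 11100101 → 3-byte char #2 = E5 98 9D.
Offset 6: leading byte 0xF0 = 11110000 → 4-byte char #3 = F0 9D 9D 9C.
Offset 10: leading byte 0xE2 = 11100010 → 3-byte char #4 = E2 9B 81.
Offset 13: leading byte 0xE2 = 11100010 → 3-byte char #5 = E2 87 B0.
Offset 16: leading byte 0xE0 = 11100000 → 3-byte char #6 = E0 A2 98.
Offset 19: leading byte 0xF1 = 11110001 → 4-byte char #7 = F1 AB 97 93.
Offset 23: leading byte 0xC7 = 11000111 → 2-byte char #8 = C7 B7.
Offset 25: leading byte 0xF3 = 11110011 → 4-byte char #9 = F3 BF 8B A4.
Offset 29: leading byte 0xF2 = 11110010 → 4-byte char #10 = F2 9E 87 95.
Leading byte 0xF2 = 11110010 matches 11110xxx → 4-byte sequence.
Byte 1: 0xF2 = 11110010, payload 010 (3 bits).
Byte 2: 0x9E = 10011110 (10xxxxxx ✓), payload 011110.
Byte 3: 0x87 = 10000111 (10xxxxxx ✓), payload 000111.
Byte 4: 0x95 = 10010101 (10xxxxxx ✓), payload 010101.
Concatenate: 010011110000111010101 = 0x9E1D5 (21 bits → U+9E1D5).

U+9E1D5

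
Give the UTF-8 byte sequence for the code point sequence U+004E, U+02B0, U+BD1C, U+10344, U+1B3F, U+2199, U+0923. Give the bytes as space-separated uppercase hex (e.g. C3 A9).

U+004E: 1-byte form → 4E.
U+02B0: 2-byte form → CA B0.
U+BD1C: 3-byte form → EB B4 9C.
U+10344: 4-byte form → F0 90 8D 84.
U+1B3F: 3-byte form → E1 AC BF.
U+2199: 3-byte form → E2 86 99.
U+0923: 3-byte form → E0 A4 A3.
Concatenated (19 bytes): 4E CA B0 EB B4 9C F0 90 8D 84 E1 AC BF E2 86 99 E0 A4 A3.

4E CA B0 EB B4 9C F0 90 8D 84 E1 AC BF E2 86 99 E0 A4 A3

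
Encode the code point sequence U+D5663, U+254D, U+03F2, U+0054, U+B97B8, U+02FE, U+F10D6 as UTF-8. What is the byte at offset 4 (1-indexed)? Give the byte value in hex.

0xA3

1-indexed offset 4 is 0-indexed offset 3.
U+D5663 → 4-byte form F3 95 99 A3 at offsets 0–3.
Offset 3 falls in char 1's range; it's byte 4 of F3 95 99 A3 = 0xA3.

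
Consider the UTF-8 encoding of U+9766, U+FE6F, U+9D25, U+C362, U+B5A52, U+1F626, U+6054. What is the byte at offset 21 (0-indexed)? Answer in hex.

0x81

U+9766 → 3-byte form E9 9D A6 at offsets 0–2.
U+FE6F → 3-byte form EF B9 AF at offsets 3–5.
U+9D25 → 3-byte form E9 B4 A5 at offsets 6–8.
U+C362 → 3-byte form EC 8D A2 at offsets 9–11.
U+B5A52 → 4-byte form F2 B5 A9 92 at offsets 12–15.
U+1F626 → 4-byte form F0 9F 98 A6 at offsets 16–19.
U+6054 → 3-byte form E6 81 94 at offsets 20–22.
Offset 21 falls in char 7's range; it's byte 2 of E6 81 94 = 0x81.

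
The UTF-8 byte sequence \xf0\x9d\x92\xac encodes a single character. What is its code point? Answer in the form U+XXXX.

Leading byte 0xF0 = 11110000 matches 11110xxx → 4-byte sequence.
Byte 1: 0xF0 = 11110000, payload 000 (3 bits).
Byte 2: 0x9D = 10011101 (10xxxxxx ✓), payload 011101.
Byte 3: 0x92 = 10010010 (10xxxxxx ✓), payload 010010.
Byte 4: 0xAC = 10101100 (10xxxxxx ✓), payload 101100.
Concatenate: 000011101010010101100 = 0x1D4AC (21 bits → U+1D4AC).

U+1D4AC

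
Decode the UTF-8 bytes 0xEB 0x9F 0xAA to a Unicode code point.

Leading byte 0xEB = 11101011 matches 1110xxxx → 3-byte sequence.
Byte 1: 0xEB = 11101011, payload 1011 (4 bits).
Byte 2: 0x9F = 10011111 (10xxxxxx ✓), payload 011111.
Byte 3: 0xAA = 10101010 (10xxxxxx ✓), payload 101010.
Concatenate: 1011011111101010 = 0xB7EA (16 bits → U+B7EA).

U+B7EA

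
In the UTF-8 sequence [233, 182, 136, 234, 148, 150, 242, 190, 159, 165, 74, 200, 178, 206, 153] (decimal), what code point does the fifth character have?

Offset 0: leading byte 0xE9 = 11101001 → 3-byte char #1 = E9 B6 88.
Offset 3: leading byte 0xEA = 11101010 → 3-byte char #2 = EA 94 96.
Offset 6: leading byte 0xF2 = 11110010 → 4-byte char #3 = F2 BE 9F A5.
Offset 10: leading byte 0x4A = 01001010 → 1-byte char #4 = 4A.
Offset 11: leading byte 0xC8 = 11001000 → 2-byte char #5 = C8 B2.
Leading byte 0xC8 = 11001000 matches 110xxxxx → 2-byte sequence.
Byte 1: 0xC8 = 11001000, payload 01000 (5 bits).
Byte 2: 0xB2 = 10110010 (10xxxxxx ✓), payload 110010.
Concatenate: 01000110010 = 0x232 (11 bits → U+0232).

U+0232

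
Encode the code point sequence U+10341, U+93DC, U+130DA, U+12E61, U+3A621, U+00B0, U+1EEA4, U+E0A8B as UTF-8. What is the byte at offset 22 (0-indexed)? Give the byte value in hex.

U+10341 → 4-byte form F0 90 8D 81 at offsets 0–3.
U+93DC → 3-byte form E9 8F 9C at offsets 4–6.
U+130DA → 4-byte form F0 93 83 9A at offsets 7–10.
U+12E61 → 4-byte form F0 92 B9 A1 at offsets 11–14.
U+3A621 → 4-byte form F0 BA 98 A1 at offsets 15–18.
U+00B0 → 2-byte form C2 B0 at offsets 19–20.
U+1EEA4 → 4-byte form F0 9E BA A4 at offsets 21–24.
Offset 22 falls in char 7's range; it's byte 2 of F0 9E BA A4 = 0x9E.

0x9E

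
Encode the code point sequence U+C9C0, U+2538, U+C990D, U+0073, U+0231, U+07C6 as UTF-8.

EC A7 80 E2 94 B8 F3 89 A4 8D 73 C8 B1 DF 86

U+C9C0: 3-byte form → EC A7 80.
U+2538: 3-byte form → E2 94 B8.
U+C990D: 4-byte form → F3 89 A4 8D.
U+0073: 1-byte form → 73.
U+0231: 2-byte form → C8 B1.
U+07C6: 2-byte form → DF 86.
Concatenated (15 bytes): EC A7 80 E2 94 B8 F3 89 A4 8D 73 C8 B1 DF 86.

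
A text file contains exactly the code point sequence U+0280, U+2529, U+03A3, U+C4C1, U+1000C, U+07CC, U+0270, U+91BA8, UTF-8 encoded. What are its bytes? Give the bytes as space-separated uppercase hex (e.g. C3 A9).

CA 80 E2 94 A9 CE A3 EC 93 81 F0 90 80 8C DF 8C C9 B0 F2 91 AE A8

U+0280: 2-byte form → CA 80.
U+2529: 3-byte form → E2 94 A9.
U+03A3: 2-byte form → CE A3.
U+C4C1: 3-byte form → EC 93 81.
U+1000C: 4-byte form → F0 90 80 8C.
U+07CC: 2-byte form → DF 8C.
U+0270: 2-byte form → C9 B0.
U+91BA8: 4-byte form → F2 91 AE A8.
Concatenated (22 bytes): CA 80 E2 94 A9 CE A3 EC 93 81 F0 90 80 8C DF 8C C9 B0 F2 91 AE A8.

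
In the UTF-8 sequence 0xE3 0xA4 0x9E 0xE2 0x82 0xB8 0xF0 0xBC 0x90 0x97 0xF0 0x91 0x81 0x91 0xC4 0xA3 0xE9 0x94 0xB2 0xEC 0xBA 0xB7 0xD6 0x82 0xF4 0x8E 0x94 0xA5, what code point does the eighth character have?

U+0582

Offset 0: leading byte 0xE3 = 11100011 → 3-byte char #1 = E3 A4 9E.
Offset 3: leading byte 0xE2 = 11100010 → 3-byte char #2 = E2 82 B8.
Offset 6: leading byte 0xF0 = 11110000 → 4-byte char #3 = F0 BC 90 97.
Offset 10: leading byte 0xF0 = 11110000 → 4-byte char #4 = F0 91 81 91.
Offset 14: leading byte 0xC4 = 11000100 → 2-byte char #5 = C4 A3.
Offset 16: leading byte 0xE9 = 11101001 → 3-byte char #6 = E9 94 B2.
Offset 19: leading byte 0xEC = 11101100 → 3-byte char #7 = EC BA B7.
Offset 22: leading byte 0xD6 = 11010110 → 2-byte char #8 = D6 82.
Leading byte 0xD6 = 11010110 matches 110xxxxx → 2-byte sequence.
Byte 1: 0xD6 = 11010110, payload 10110 (5 bits).
Byte 2: 0x82 = 10000010 (10xxxxxx ✓), payload 000010.
Concatenate: 10110000010 = 0x582 (11 bits → U+0582).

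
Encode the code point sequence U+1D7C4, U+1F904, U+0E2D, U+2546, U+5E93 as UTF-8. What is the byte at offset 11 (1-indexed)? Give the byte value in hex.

1-indexed offset 11 is 0-indexed offset 10.
U+1D7C4 → 4-byte form F0 9D 9F 84 at offsets 0–3.
U+1F904 → 4-byte form F0 9F A4 84 at offsets 4–7.
U+0E2D → 3-byte form E0 B8 AD at offsets 8–10.
Offset 10 falls in char 3's range; it's byte 3 of E0 B8 AD = 0xAD.

0xAD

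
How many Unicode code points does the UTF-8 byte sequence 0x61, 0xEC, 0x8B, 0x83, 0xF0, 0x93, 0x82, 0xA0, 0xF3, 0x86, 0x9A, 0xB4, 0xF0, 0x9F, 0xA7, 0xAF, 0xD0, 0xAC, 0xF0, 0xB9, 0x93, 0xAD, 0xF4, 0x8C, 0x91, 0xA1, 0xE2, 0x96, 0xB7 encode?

9

Byte at offset 0: 0x61 = 01100001 → 1-byte char (#1). Advance 1.
Byte at offset 1: 0xEC = 11101100 → 3-byte char (#2). Advance 3.
Byte at offset 4: 0xF0 = 11110000 → 4-byte char (#3). Advance 4.
Byte at offset 8: 0xF3 = 11110011 → 4-byte char (#4). Advance 4.
Byte at offset 12: 0xF0 = 11110000 → 4-byte char (#5). Advance 4.
Byte at offset 16: 0xD0 = 11010000 → 2-byte char (#6). Advance 2.
Byte at offset 18: 0xF0 = 11110000 → 4-byte char (#7). Advance 4.
Byte at offset 22: 0xF4 = 11110100 → 4-byte char (#8). Advance 4.
Byte at offset 26: 0xE2 = 11100010 → 3-byte char (#9). Advance 3.
Reached end at offset 29 after 9 code points.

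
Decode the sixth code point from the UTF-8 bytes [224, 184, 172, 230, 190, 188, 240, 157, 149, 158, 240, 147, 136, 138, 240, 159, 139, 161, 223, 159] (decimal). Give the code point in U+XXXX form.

U+07DF

Offset 0: leading byte 0xE0 = 11100000 → 3-byte char #1 = E0 B8 AC.
Offset 3: leading byte 0xE6 = 11100110 → 3-byte char #2 = E6 BE BC.
Offset 6: leading byte 0xF0 = 11110000 → 4-byte char #3 = F0 9D 95 9E.
Offset 10: leading byte 0xF0 = 11110000 → 4-byte char #4 = F0 93 88 8A.
Offset 14: leading byte 0xF0 = 11110000 → 4-byte char #5 = F0 9F 8B A1.
Offset 18: leading byte 0xDF = 11011111 → 2-byte char #6 = DF 9F.
Leading byte 0xDF = 11011111 matches 110xxxxx → 2-byte sequence.
Byte 1: 0xDF = 11011111, payload 11111 (5 bits).
Byte 2: 0x9F = 10011111 (10xxxxxx ✓), payload 011111.
Concatenate: 11111011111 = 0x7DF (11 bits → U+07DF).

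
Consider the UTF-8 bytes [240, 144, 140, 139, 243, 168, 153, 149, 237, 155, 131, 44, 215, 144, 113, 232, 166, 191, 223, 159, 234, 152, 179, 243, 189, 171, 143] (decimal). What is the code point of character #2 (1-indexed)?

Offset 0: leading byte 0xF0 = 11110000 → 4-byte char #1 = F0 90 8C 8B.
Offset 4: leading byte 0xF3 = 11110011 → 4-byte char #2 = F3 A8 99 95.
Leading byte 0xF3 = 11110011 matches 11110xxx → 4-byte sequence.
Byte 1: 0xF3 = 11110011, payload 011 (3 bits).
Byte 2: 0xA8 = 10101000 (10xxxxxx ✓), payload 101000.
Byte 3: 0x99 = 10011001 (10xxxxxx ✓), payload 011001.
Byte 4: 0x95 = 10010101 (10xxxxxx ✓), payload 010101.
Concatenate: 011101000011001010101 = 0xE8655 (21 bits → U+E8655).

U+E8655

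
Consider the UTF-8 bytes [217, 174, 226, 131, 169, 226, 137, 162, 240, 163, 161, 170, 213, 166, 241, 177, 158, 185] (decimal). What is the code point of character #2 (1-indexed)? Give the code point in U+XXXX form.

U+20E9

Offset 0: leading byte 0xD9 = 11011001 → 2-byte char #1 = D9 AE.
Offset 2: leading byte 0xE2 = 11100010 → 3-byte char #2 = E2 83 A9.
Leading byte 0xE2 = 11100010 matches 1110xxxx → 3-byte sequence.
Byte 1: 0xE2 = 11100010, payload 0010 (4 bits).
Byte 2: 0x83 = 10000011 (10xxxxxx ✓), payload 000011.
Byte 3: 0xA9 = 10101001 (10xxxxxx ✓), payload 101001.
Concatenate: 0010000011101001 = 0x20E9 (16 bits → U+20E9).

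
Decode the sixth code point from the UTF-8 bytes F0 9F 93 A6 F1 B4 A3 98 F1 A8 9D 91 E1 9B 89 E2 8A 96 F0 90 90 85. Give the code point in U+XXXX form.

U+10405

Offset 0: leading byte 0xF0 = 11110000 → 4-byte char #1 = F0 9F 93 A6.
Offset 4: leading byte 0xF1 = 11110001 → 4-byte char #2 = F1 B4 A3 98.
Offset 8: leading byte 0xF1 = 11110001 → 4-byte char #3 = F1 A8 9D 91.
Offset 12: leading byte 0xE1 = 11100001 → 3-byte char #4 = E1 9B 89.
Offset 15: leading byte 0xE2 = 11100010 → 3-byte char #5 = E2 8A 96.
Offset 18: leading byte 0xF0 = 11110000 → 4-byte char #6 = F0 90 90 85.
Leading byte 0xF0 = 11110000 matches 11110xxx → 4-byte sequence.
Byte 1: 0xF0 = 11110000, payload 000 (3 bits).
Byte 2: 0x90 = 10010000 (10xxxxxx ✓), payload 010000.
Byte 3: 0x90 = 10010000 (10xxxxxx ✓), payload 010000.
Byte 4: 0x85 = 10000101 (10xxxxxx ✓), payload 000101.
Concatenate: 000010000010000000101 = 0x10405 (21 bits → U+10405).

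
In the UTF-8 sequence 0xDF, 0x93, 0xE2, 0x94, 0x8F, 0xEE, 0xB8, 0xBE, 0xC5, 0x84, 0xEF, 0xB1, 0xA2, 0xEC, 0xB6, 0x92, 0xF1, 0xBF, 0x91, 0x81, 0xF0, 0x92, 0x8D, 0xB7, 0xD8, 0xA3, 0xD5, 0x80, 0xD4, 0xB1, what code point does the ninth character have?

Offset 0: leading byte 0xDF = 11011111 → 2-byte char #1 = DF 93.
Offset 2: leading byte 0xE2 = 11100010 → 3-byte char #2 = E2 94 8F.
Offset 5: leading byte 0xEE = 11101110 → 3-byte char #3 = EE B8 BE.
Offset 8: leading byte 0xC5 = 11000101 → 2-byte char #4 = C5 84.
Offset 10: leading byte 0xEF = 11101111 → 3-byte char #5 = EF B1 A2.
Offset 13: leading byte 0xEC = 11101100 → 3-byte char #6 = EC B6 92.
Offset 16: leading byte 0xF1 = 11110001 → 4-byte char #7 = F1 BF 91 81.
Offset 20: leading byte 0xF0 = 11110000 → 4-byte char #8 = F0 92 8D B7.
Offset 24: leading byte 0xD8 = 11011000 → 2-byte char #9 = D8 A3.
Leading byte 0xD8 = 11011000 matches 110xxxxx → 2-byte sequence.
Byte 1: 0xD8 = 11011000, payload 11000 (5 bits).
Byte 2: 0xA3 = 10100011 (10xxxxxx ✓), payload 100011.
Concatenate: 11000100011 = 0x623 (11 bits → U+0623).

U+0623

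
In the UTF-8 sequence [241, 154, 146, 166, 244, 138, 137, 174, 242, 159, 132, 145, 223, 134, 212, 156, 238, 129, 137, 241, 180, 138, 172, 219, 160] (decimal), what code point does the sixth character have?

U+E049

Offset 0: leading byte 0xF1 = 11110001 → 4-byte char #1 = F1 9A 92 A6.
Offset 4: leading byte 0xF4 = 11110100 → 4-byte char #2 = F4 8A 89 AE.
Offset 8: leading byte 0xF2 = 11110010 → 4-byte char #3 = F2 9F 84 91.
Offset 12: leading byte 0xDF = 11011111 → 2-byte char #4 = DF 86.
Offset 14: leading byte 0xD4 = 11010100 → 2-byte char #5 = D4 9C.
Offset 16: leading byte 0xEE = 11101110 → 3-byte char #6 = EE 81 89.
Leading byte 0xEE = 11101110 matches 1110xxxx → 3-byte sequence.
Byte 1: 0xEE = 11101110, payload 1110 (4 bits).
Byte 2: 0x81 = 10000001 (10xxxxxx ✓), payload 000001.
Byte 3: 0x89 = 10001001 (10xxxxxx ✓), payload 001001.
Concatenate: 1110000001001001 = 0xE049 (16 bits → U+E049).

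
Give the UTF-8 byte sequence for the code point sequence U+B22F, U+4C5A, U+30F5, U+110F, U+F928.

U+B22F: 3-byte form → EB 88 AF.
U+4C5A: 3-byte form → E4 B1 9A.
U+30F5: 3-byte form → E3 83 B5.
U+110F: 3-byte form → E1 84 8F.
U+F928: 3-byte form → EF A4 A8.
Concatenated (15 bytes): EB 88 AF E4 B1 9A E3 83 B5 E1 84 8F EF A4 A8.

EB 88 AF E4 B1 9A E3 83 B5 E1 84 8F EF A4 A8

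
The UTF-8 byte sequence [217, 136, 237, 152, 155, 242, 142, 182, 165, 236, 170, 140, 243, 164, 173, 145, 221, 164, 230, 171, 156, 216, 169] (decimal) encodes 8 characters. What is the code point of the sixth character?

Offset 0: leading byte 0xD9 = 11011001 → 2-byte char #1 = D9 88.
Offset 2: leading byte 0xED = 11101101 → 3-byte char #2 = ED 98 9B.
Offset 5: leading byte 0xF2 = 11110010 → 4-byte char #3 = F2 8E B6 A5.
Offset 9: leading byte 0xEC = 11101100 → 3-byte char #4 = EC AA 8C.
Offset 12: leading byte 0xF3 = 11110011 → 4-byte char #5 = F3 A4 AD 91.
Offset 16: leading byte 0xDD = 11011101 → 2-byte char #6 = DD A4.
Leading byte 0xDD = 11011101 matches 110xxxxx → 2-byte sequence.
Byte 1: 0xDD = 11011101, payload 11101 (5 bits).
Byte 2: 0xA4 = 10100100 (10xxxxxx ✓), payload 100100.
Concatenate: 11101100100 = 0x764 (11 bits → U+0764).

U+0764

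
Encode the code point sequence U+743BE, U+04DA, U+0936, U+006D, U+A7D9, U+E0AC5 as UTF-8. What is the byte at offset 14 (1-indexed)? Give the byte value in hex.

1-indexed offset 14 is 0-indexed offset 13.
U+743BE → 4-byte form F1 B4 8E BE at offsets 0–3.
U+04DA → 2-byte form D3 9A at offsets 4–5.
U+0936 → 3-byte form E0 A4 B6 at offsets 6–8.
U+006D → 1-byte form 6D at offsets 9–9.
U+A7D9 → 3-byte form EA 9F 99 at offsets 10–12.
U+E0AC5 → 4-byte form F3 A0 AB 85 at offsets 13–16.
Offset 13 falls in char 6's range; it's byte 1 of F3 A0 AB 85 = 0xF3.

0xF3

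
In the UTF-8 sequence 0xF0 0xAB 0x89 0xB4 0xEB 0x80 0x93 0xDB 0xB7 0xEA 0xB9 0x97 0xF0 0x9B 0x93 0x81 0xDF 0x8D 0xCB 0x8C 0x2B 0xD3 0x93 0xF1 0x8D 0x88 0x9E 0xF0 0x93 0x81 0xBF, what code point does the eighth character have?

U+002B

Offset 0: leading byte 0xF0 = 11110000 → 4-byte char #1 = F0 AB 89 B4.
Offset 4: leading byte 0xEB = 11101011 → 3-byte char #2 = EB 80 93.
Offset 7: leading byte 0xDB = 11011011 → 2-byte char #3 = DB B7.
Offset 9: leading byte 0xEA = 11101010 → 3-byte char #4 = EA B9 97.
Offset 12: leading byte 0xF0 = 11110000 → 4-byte char #5 = F0 9B 93 81.
Offset 16: leading byte 0xDF = 11011111 → 2-byte char #6 = DF 8D.
Offset 18: leading byte 0xCB = 11001011 → 2-byte char #7 = CB 8C.
Offset 20: leading byte 0x2B = 00101011 → 1-byte char #8 = 2B.
Leading byte 0x2B = 00101011 matches 0xxxxxxx → 1-byte sequence.
Byte 1: 0x2B = 00101011, payload 0101011 (7 bits).
Concatenate: 0101011 = 0x2B (7 bits → U+002B).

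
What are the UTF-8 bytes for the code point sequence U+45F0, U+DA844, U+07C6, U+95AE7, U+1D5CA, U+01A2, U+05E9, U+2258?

U+45F0: 3-byte form → E4 97 B0.
U+DA844: 4-byte form → F3 9A A1 84.
U+07C6: 2-byte form → DF 86.
U+95AE7: 4-byte form → F2 95 AB A7.
U+1D5CA: 4-byte form → F0 9D 97 8A.
U+01A2: 2-byte form → C6 A2.
U+05E9: 2-byte form → D7 A9.
U+2258: 3-byte form → E2 89 98.
Concatenated (24 bytes): E4 97 B0 F3 9A A1 84 DF 86 F2 95 AB A7 F0 9D 97 8A C6 A2 D7 A9 E2 89 98.

E4 97 B0 F3 9A A1 84 DF 86 F2 95 AB A7 F0 9D 97 8A C6 A2 D7 A9 E2 89 98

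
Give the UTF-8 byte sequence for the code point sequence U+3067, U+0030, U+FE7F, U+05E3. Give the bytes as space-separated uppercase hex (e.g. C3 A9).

U+3067: 3-byte form → E3 81 A7.
U+0030: 1-byte form → 30.
U+FE7F: 3-byte form → EF B9 BF.
U+05E3: 2-byte form → D7 A3.
Concatenated (9 bytes): E3 81 A7 30 EF B9 BF D7 A3.

E3 81 A7 30 EF B9 BF D7 A3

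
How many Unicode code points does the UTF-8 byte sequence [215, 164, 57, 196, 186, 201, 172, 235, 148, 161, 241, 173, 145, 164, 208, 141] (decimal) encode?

7

Byte at offset 0: 0xD7 = 11010111 → 2-byte char (#1). Advance 2.
Byte at offset 2: 0x39 = 00111001 → 1-byte char (#2). Advance 1.
Byte at offset 3: 0xC4 = 11000100 → 2-byte char (#3). Advance 2.
Byte at offset 5: 0xC9 = 11001001 → 2-byte char (#4). Advance 2.
Byte at offset 7: 0xEB = 11101011 → 3-byte char (#5). Advance 3.
Byte at offset 10: 0xF1 = 11110001 → 4-byte char (#6). Advance 4.
Byte at offset 14: 0xD0 = 11010000 → 2-byte char (#7). Advance 2.
Reached end at offset 16 after 7 code points.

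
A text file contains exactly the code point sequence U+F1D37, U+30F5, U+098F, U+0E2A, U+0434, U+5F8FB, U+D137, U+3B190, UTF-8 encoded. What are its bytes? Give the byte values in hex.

U+F1D37: 4-byte form → F3 B1 B4 B7.
U+30F5: 3-byte form → E3 83 B5.
U+098F: 3-byte form → E0 A6 8F.
U+0E2A: 3-byte form → E0 B8 AA.
U+0434: 2-byte form → D0 B4.
U+5F8FB: 4-byte form → F1 9F A3 BB.
U+D137: 3-byte form → ED 84 B7.
U+3B190: 4-byte form → F0 BB 86 90.
Concatenated (26 bytes): F3 B1 B4 B7 E3 83 B5 E0 A6 8F E0 B8 AA D0 B4 F1 9F A3 BB ED 84 B7 F0 BB 86 90.

F3 B1 B4 B7 E3 83 B5 E0 A6 8F E0 B8 AA D0 B4 F1 9F A3 BB ED 84 B7 F0 BB 86 90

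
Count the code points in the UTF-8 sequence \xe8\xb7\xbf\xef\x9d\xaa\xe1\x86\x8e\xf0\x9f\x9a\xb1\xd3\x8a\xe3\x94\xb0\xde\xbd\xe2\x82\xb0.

8

Byte at offset 0: 0xE8 = 11101000 → 3-byte char (#1). Advance 3.
Byte at offset 3: 0xEF = 11101111 → 3-byte char (#2). Advance 3.
Byte at offset 6: 0xE1 = 11100001 → 3-byte char (#3). Advance 3.
Byte at offset 9: 0xF0 = 11110000 → 4-byte char (#4). Advance 4.
Byte at offset 13: 0xD3 = 11010011 → 2-byte char (#5). Advance 2.
Byte at offset 15: 0xE3 = 11100011 → 3-byte char (#6). Advance 3.
Byte at offset 18: 0xDE = 11011110 → 2-byte char (#7). Advance 2.
Byte at offset 20: 0xE2 = 11100010 → 3-byte char (#8). Advance 3.
Reached end at offset 23 after 8 code points.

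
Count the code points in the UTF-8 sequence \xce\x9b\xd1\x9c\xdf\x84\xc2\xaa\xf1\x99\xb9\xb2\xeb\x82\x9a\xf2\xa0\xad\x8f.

7

Byte at offset 0: 0xCE = 11001110 → 2-byte char (#1). Advance 2.
Byte at offset 2: 0xD1 = 11010001 → 2-byte char (#2). Advance 2.
Byte at offset 4: 0xDF = 11011111 → 2-byte char (#3). Advance 2.
Byte at offset 6: 0xC2 = 11000010 → 2-byte char (#4). Advance 2.
Byte at offset 8: 0xF1 = 11110001 → 4-byte char (#5). Advance 4.
Byte at offset 12: 0xEB = 11101011 → 3-byte char (#6). Advance 3.
Byte at offset 15: 0xF2 = 11110010 → 4-byte char (#7). Advance 4.
Reached end at offset 19 after 7 code points.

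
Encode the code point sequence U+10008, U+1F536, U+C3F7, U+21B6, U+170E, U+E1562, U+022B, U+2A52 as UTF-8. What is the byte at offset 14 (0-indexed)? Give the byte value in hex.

U+10008 → 4-byte form F0 90 80 88 at offsets 0–3.
U+1F536 → 4-byte form F0 9F 94 B6 at offsets 4–7.
U+C3F7 → 3-byte form EC 8F B7 at offsets 8–10.
U+21B6 → 3-byte form E2 86 B6 at offsets 11–13.
U+170E → 3-byte form E1 9C 8E at offsets 14–16.
Offset 14 falls in char 5's range; it's byte 1 of E1 9C 8E = 0xE1.

0xE1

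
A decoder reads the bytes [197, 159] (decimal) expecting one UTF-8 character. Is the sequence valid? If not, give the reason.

Leading byte 0xC5 = 11000101 → 2-byte form.
Continuation bytes 0x9F=10011111 all match 10xxxxxx.
Decoded value 0x15F is ≥ 0x80 (shortest form) and not a surrogate.

valid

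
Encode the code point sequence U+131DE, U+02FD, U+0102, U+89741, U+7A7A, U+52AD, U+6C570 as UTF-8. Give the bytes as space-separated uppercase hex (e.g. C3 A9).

F0 93 87 9E CB BD C4 82 F2 89 9D 81 E7 A9 BA E5 8A AD F1 AC 95 B0

U+131DE: 4-byte form → F0 93 87 9E.
U+02FD: 2-byte form → CB BD.
U+0102: 2-byte form → C4 82.
U+89741: 4-byte form → F2 89 9D 81.
U+7A7A: 3-byte form → E7 A9 BA.
U+52AD: 3-byte form → E5 8A AD.
U+6C570: 4-byte form → F1 AC 95 B0.
Concatenated (22 bytes): F0 93 87 9E CB BD C4 82 F2 89 9D 81 E7 A9 BA E5 8A AD F1 AC 95 B0.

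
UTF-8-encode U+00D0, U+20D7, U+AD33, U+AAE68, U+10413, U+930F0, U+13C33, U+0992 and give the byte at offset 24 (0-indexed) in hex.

U+00D0 → 2-byte form C3 90 at offsets 0–1.
U+20D7 → 3-byte form E2 83 97 at offsets 2–4.
U+AD33 → 3-byte form EA B4 B3 at offsets 5–7.
U+AAE68 → 4-byte form F2 AA B9 A8 at offsets 8–11.
U+10413 → 4-byte form F0 90 90 93 at offsets 12–15.
U+930F0 → 4-byte form F2 93 83 B0 at offsets 16–19.
U+13C33 → 4-byte form F0 93 B0 B3 at offsets 20–23.
U+0992 → 3-byte form E0 A6 92 at offsets 24–26.
Offset 24 falls in char 8's range; it's byte 1 of E0 A6 92 = 0xE0.

0xE0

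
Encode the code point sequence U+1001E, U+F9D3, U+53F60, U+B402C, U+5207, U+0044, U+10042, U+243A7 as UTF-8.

F0 90 80 9E EF A7 93 F1 93 BD A0 F2 B4 80 AC E5 88 87 44 F0 90 81 82 F0 A4 8E A7

U+1001E: 4-byte form → F0 90 80 9E.
U+F9D3: 3-byte form → EF A7 93.
U+53F60: 4-byte form → F1 93 BD A0.
U+B402C: 4-byte form → F2 B4 80 AC.
U+5207: 3-byte form → E5 88 87.
U+0044: 1-byte form → 44.
U+10042: 4-byte form → F0 90 81 82.
U+243A7: 4-byte form → F0 A4 8E A7.
Concatenated (27 bytes): F0 90 80 9E EF A7 93 F1 93 BD A0 F2 B4 80 AC E5 88 87 44 F0 90 81 82 F0 A4 8E A7.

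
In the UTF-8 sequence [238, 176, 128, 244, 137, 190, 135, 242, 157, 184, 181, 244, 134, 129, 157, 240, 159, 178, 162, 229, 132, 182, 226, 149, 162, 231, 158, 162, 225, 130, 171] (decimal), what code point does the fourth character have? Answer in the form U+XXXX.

U+10605D

Offset 0: leading byte 0xEE = 11101110 → 3-byte char #1 = EE B0 80.
Offset 3: leading byte 0xF4 = 11110100 → 4-byte char #2 = F4 89 BE 87.
Offset 7: leading byte 0xF2 = 11110010 → 4-byte char #3 = F2 9D B8 B5.
Offset 11: leading byte 0xF4 = 11110100 → 4-byte char #4 = F4 86 81 9D.
Leading byte 0xF4 = 11110100 matches 11110xxx → 4-byte sequence.
Byte 1: 0xF4 = 11110100, payload 100 (3 bits).
Byte 2: 0x86 = 10000110 (10xxxxxx ✓), payload 000110.
Byte 3: 0x81 = 10000001 (10xxxxxx ✓), payload 000001.
Byte 4: 0x9D = 10011101 (10xxxxxx ✓), payload 011101.
Concatenate: 100000110000001011101 = 0x10605D (21 bits → U+10605D).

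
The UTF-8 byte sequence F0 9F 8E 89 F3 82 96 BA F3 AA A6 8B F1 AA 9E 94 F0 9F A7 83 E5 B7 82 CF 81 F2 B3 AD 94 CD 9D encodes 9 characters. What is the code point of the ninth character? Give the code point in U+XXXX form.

U+035D

Offset 0: leading byte 0xF0 = 11110000 → 4-byte char #1 = F0 9F 8E 89.
Offset 4: leading byte 0xF3 = 11110011 → 4-byte char #2 = F3 82 96 BA.
Offset 8: leading byte 0xF3 = 11110011 → 4-byte char #3 = F3 AA A6 8B.
Offset 12: leading byte 0xF1 = 11110001 → 4-byte char #4 = F1 AA 9E 94.
Offset 16: leading byte 0xF0 = 11110000 → 4-byte char #5 = F0 9F A7 83.
Offset 20: leading byte 0xE5 = 11100101 → 3-byte char #6 = E5 B7 82.
Offset 23: leading byte 0xCF = 11001111 → 2-byte char #7 = CF 81.
Offset 25: leading byte 0xF2 = 11110010 → 4-byte char #8 = F2 B3 AD 94.
Offset 29: leading byte 0xCD = 11001101 → 2-byte char #9 = CD 9D.
Leading byte 0xCD = 11001101 matches 110xxxxx → 2-byte sequence.
Byte 1: 0xCD = 11001101, payload 01101 (5 bits).
Byte 2: 0x9D = 10011101 (10xxxxxx ✓), payload 011101.
Concatenate: 01101011101 = 0x35D (11 bits → U+035D).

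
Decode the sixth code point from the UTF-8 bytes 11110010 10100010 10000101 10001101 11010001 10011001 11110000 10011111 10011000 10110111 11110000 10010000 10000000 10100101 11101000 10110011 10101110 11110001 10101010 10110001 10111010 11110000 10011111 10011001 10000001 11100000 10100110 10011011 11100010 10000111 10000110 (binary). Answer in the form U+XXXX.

U+6AC7A

Offset 0: leading byte 0xF2 = 11110010 → 4-byte char #1 = F2 A2 85 8D.
Offset 4: leading byte 0xD1 = 11010001 → 2-byte char #2 = D1 99.
Offset 6: leading byte 0xF0 = 11110000 → 4-byte char #3 = F0 9F 98 B7.
Offset 10: leading byte 0xF0 = 11110000 → 4-byte char #4 = F0 90 80 A5.
Offset 14: leading byte 0xE8 = 11101000 → 3-byte char #5 = E8 B3 AE.
Offset 17: leading byte 0xF1 = 11110001 → 4-byte char #6 = F1 AA B1 BA.
Leading byte 0xF1 = 11110001 matches 11110xxx → 4-byte sequence.
Byte 1: 0xF1 = 11110001, payload 001 (3 bits).
Byte 2: 0xAA = 10101010 (10xxxxxx ✓), payload 101010.
Byte 3: 0xB1 = 10110001 (10xxxxxx ✓), payload 110001.
Byte 4: 0xBA = 10111010 (10xxxxxx ✓), payload 111010.
Concatenate: 001101010110001111010 = 0x6AC7A (21 bits → U+6AC7A).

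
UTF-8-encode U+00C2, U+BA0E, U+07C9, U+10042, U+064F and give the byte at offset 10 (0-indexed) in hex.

U+00C2 → 2-byte form C3 82 at offsets 0–1.
U+BA0E → 3-byte form EB A8 8E at offsets 2–4.
U+07C9 → 2-byte form DF 89 at offsets 5–6.
U+10042 → 4-byte form F0 90 81 82 at offsets 7–10.
Offset 10 falls in char 4's range; it's byte 4 of F0 90 81 82 = 0x82.

0x82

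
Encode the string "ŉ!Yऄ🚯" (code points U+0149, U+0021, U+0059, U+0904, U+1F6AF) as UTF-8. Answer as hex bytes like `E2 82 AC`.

C5 89 21 59 E0 A4 84 F0 9F 9A AF

U+0149: 2-byte form → C5 89.
U+0021: 1-byte form → 21.
U+0059: 1-byte form → 59.
U+0904: 3-byte form → E0 A4 84.
U+1F6AF: 4-byte form → F0 9F 9A AF.
Concatenated (11 bytes): C5 89 21 59 E0 A4 84 F0 9F 9A AF.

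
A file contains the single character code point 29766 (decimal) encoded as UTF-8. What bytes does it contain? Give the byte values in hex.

U+7446 = 0x7446 = 29766 decimal. In range U+0800–U+FFFF → 3-byte form: 1110xxxx 10xxxxxx 10xxxxxx.
Binary (16 bits): 0111010001000110.
Split 4+6+6: 0111 | 010001 | 000110.
Byte 1: 11100111 = 0xE7.
Byte 2: 10010001 = 0x91.
Byte 3: 10000110 = 0x86.

E7 91 86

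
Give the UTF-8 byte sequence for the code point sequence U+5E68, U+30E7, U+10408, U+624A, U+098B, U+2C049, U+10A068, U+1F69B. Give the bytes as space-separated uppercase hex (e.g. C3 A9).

E5 B9 A8 E3 83 A7 F0 90 90 88 E6 89 8A E0 A6 8B F0 AC 81 89 F4 8A 81 A8 F0 9F 9A 9B

U+5E68: 3-byte form → E5 B9 A8.
U+30E7: 3-byte form → E3 83 A7.
U+10408: 4-byte form → F0 90 90 88.
U+624A: 3-byte form → E6 89 8A.
U+098B: 3-byte form → E0 A6 8B.
U+2C049: 4-byte form → F0 AC 81 89.
U+10A068: 4-byte form → F4 8A 81 A8.
U+1F69B: 4-byte form → F0 9F 9A 9B.
Concatenated (28 bytes): E5 B9 A8 E3 83 A7 F0 90 90 88 E6 89 8A E0 A6 8B F0 AC 81 89 F4 8A 81 A8 F0 9F 9A 9B.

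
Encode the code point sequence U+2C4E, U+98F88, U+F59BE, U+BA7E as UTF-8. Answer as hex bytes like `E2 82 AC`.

E2 B1 8E F2 98 BE 88 F3 B5 A6 BE EB A9 BE

U+2C4E: 3-byte form → E2 B1 8E.
U+98F88: 4-byte form → F2 98 BE 88.
U+F59BE: 4-byte form → F3 B5 A6 BE.
U+BA7E: 3-byte form → EB A9 BE.
Concatenated (14 bytes): E2 B1 8E F2 98 BE 88 F3 B5 A6 BE EB A9 BE.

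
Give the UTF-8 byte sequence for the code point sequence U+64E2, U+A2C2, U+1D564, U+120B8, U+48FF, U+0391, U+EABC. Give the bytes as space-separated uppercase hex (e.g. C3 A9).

E6 93 A2 EA 8B 82 F0 9D 95 A4 F0 92 82 B8 E4 A3 BF CE 91 EE AA BC

U+64E2: 3-byte form → E6 93 A2.
U+A2C2: 3-byte form → EA 8B 82.
U+1D564: 4-byte form → F0 9D 95 A4.
U+120B8: 4-byte form → F0 92 82 B8.
U+48FF: 3-byte form → E4 A3 BF.
U+0391: 2-byte form → CE 91.
U+EABC: 3-byte form → EE AA BC.
Concatenated (22 bytes): E6 93 A2 EA 8B 82 F0 9D 95 A4 F0 92 82 B8 E4 A3 BF CE 91 EE AA BC.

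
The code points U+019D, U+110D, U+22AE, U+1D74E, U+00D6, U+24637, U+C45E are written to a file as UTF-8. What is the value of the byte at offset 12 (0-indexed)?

0xC3

U+019D → 2-byte form C6 9D at offsets 0–1.
U+110D → 3-byte form E1 84 8D at offsets 2–4.
U+22AE → 3-byte form E2 8A AE at offsets 5–7.
U+1D74E → 4-byte form F0 9D 9D 8E at offsets 8–11.
U+00D6 → 2-byte form C3 96 at offsets 12–13.
Offset 12 falls in char 5's range; it's byte 1 of C3 96 = 0xC3.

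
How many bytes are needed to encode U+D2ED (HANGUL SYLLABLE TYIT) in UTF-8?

U+D2ED = 0xD2ED. UTF-8 uses 1 byte below 0x80, 2 below 0x800, 3 below 0x10000, 4 up to 0x10FFFF. 0xD2ED is in U+0800–U+FFFF → 3 bytes.

3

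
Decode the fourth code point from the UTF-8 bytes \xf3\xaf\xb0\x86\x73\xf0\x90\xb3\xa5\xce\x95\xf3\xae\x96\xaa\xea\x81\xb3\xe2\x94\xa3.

Offset 0: leading byte 0xF3 = 11110011 → 4-byte char #1 = F3 AF B0 86.
Offset 4: leading byte 0x73 = 01110011 → 1-byte char #2 = 73.
Offset 5: leading byte 0xF0 = 11110000 → 4-byte char #3 = F0 90 B3 A5.
Offset 9: leading byte 0xCE = 11001110 → 2-byte char #4 = CE 95.
Leading byte 0xCE = 11001110 matches 110xxxxx → 2-byte sequence.
Byte 1: 0xCE = 11001110, payload 01110 (5 bits).
Byte 2: 0x95 = 10010101 (10xxxxxx ✓), payload 010101.
Concatenate: 01110010101 = 0x395 (11 bits → U+0395).

U+0395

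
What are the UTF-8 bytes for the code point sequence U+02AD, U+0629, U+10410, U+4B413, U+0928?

U+02AD: 2-byte form → CA AD.
U+0629: 2-byte form → D8 A9.
U+10410: 4-byte form → F0 90 90 90.
U+4B413: 4-byte form → F1 8B 90 93.
U+0928: 3-byte form → E0 A4 A8.
Concatenated (15 bytes): CA AD D8 A9 F0 90 90 90 F1 8B 90 93 E0 A4 A8.

CA AD D8 A9 F0 90 90 90 F1 8B 90 93 E0 A4 A8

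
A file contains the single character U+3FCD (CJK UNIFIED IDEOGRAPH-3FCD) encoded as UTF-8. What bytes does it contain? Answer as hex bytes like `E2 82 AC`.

E3 BF 8D

U+3FCD = 0x3FCD = 16333 decimal. In range U+0800–U+FFFF → 3-byte form: 1110xxxx 10xxxxxx 10xxxxxx.
Binary (16 bits): 0011111111001101.
Split 4+6+6: 0011 | 111111 | 001101.
Byte 1: 11100011 = 0xE3.
Byte 2: 10111111 = 0xBF.
Byte 3: 10001101 = 0x8D.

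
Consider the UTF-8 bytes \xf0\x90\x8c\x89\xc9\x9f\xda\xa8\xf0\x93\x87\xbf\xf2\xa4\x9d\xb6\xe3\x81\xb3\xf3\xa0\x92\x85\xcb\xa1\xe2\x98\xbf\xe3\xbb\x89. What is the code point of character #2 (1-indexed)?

U+025F

Offset 0: leading byte 0xF0 = 11110000 → 4-byte char #1 = F0 90 8C 89.
Offset 4: leading byte 0xC9 = 11001001 → 2-byte char #2 = C9 9F.
Leading byte 0xC9 = 11001001 matches 110xxxxx → 2-byte sequence.
Byte 1: 0xC9 = 11001001, payload 01001 (5 bits).
Byte 2: 0x9F = 10011111 (10xxxxxx ✓), payload 011111.
Concatenate: 01001011111 = 0x25F (11 bits → U+025F).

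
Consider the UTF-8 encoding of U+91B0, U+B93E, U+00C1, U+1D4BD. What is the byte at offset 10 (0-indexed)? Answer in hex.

0x92

U+91B0 → 3-byte form E9 86 B0 at offsets 0–2.
U+B93E → 3-byte form EB A4 BE at offsets 3–5.
U+00C1 → 2-byte form C3 81 at offsets 6–7.
U+1D4BD → 4-byte form F0 9D 92 BD at offsets 8–11.
Offset 10 falls in char 4's range; it's byte 3 of F0 9D 92 BD = 0x92.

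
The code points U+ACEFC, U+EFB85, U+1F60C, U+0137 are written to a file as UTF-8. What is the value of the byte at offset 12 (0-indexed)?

U+ACEFC → 4-byte form F2 AC BB BC at offsets 0–3.
U+EFB85 → 4-byte form F3 AF AE 85 at offsets 4–7.
U+1F60C → 4-byte form F0 9F 98 8C at offsets 8–11.
U+0137 → 2-byte form C4 B7 at offsets 12–13.
Offset 12 falls in char 4's range; it's byte 1 of C4 B7 = 0xC4.

0xC4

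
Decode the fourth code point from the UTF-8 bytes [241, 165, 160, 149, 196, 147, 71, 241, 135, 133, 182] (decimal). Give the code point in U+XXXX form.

Offset 0: leading byte 0xF1 = 11110001 → 4-byte char #1 = F1 A5 A0 95.
Offset 4: leading byte 0xC4 = 11000100 → 2-byte char #2 = C4 93.
Offset 6: leading byte 0x47 = 01000111 → 1-byte char #3 = 47.
Offset 7: leading byte 0xF1 = 11110001 → 4-byte char #4 = F1 87 85 B6.
Leading byte 0xF1 = 11110001 matches 11110xxx → 4-byte sequence.
Byte 1: 0xF1 = 11110001, payload 001 (3 bits).
Byte 2: 0x87 = 10000111 (10xxxxxx ✓), payload 000111.
Byte 3: 0x85 = 10000101 (10xxxxxx ✓), payload 000101.
Byte 4: 0xB6 = 10110110 (10xxxxxx ✓), payload 110110.
Concatenate: 001000111000101110110 = 0x47176 (21 bits → U+47176).

U+47176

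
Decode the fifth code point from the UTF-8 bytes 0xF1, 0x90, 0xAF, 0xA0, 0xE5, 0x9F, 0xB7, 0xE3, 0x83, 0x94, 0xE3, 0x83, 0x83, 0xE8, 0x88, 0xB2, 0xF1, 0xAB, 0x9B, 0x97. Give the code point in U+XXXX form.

U+8232

Offset 0: leading byte 0xF1 = 11110001 → 4-byte char #1 = F1 90 AF A0.
Offset 4: leading byte 0xE5 = 11100101 → 3-byte char #2 = E5 9F B7.
Offset 7: leading byte 0xE3 = 11100011 → 3-byte char #3 = E3 83 94.
Offset 10: leading byte 0xE3 = 11100011 → 3-byte char #4 = E3 83 83.
Offset 13: leading byte 0xE8 = 11101000 → 3-byte char #5 = E8 88 B2.
Leading byte 0xE8 = 11101000 matches 1110xxxx → 3-byte sequence.
Byte 1: 0xE8 = 11101000, payload 1000 (4 bits).
Byte 2: 0x88 = 10001000 (10xxxxxx ✓), payload 001000.
Byte 3: 0xB2 = 10110010 (10xxxxxx ✓), payload 110010.
Concatenate: 1000001000110010 = 0x8232 (16 bits → U+8232).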